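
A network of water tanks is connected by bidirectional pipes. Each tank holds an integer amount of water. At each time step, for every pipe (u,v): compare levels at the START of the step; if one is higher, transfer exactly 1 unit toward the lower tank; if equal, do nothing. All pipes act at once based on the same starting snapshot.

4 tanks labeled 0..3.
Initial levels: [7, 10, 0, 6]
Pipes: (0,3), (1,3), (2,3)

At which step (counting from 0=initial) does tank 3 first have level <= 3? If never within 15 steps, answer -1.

Answer: -1

Derivation:
Step 1: flows [0->3,1->3,3->2] -> levels [6 9 1 7]
Step 2: flows [3->0,1->3,3->2] -> levels [7 8 2 6]
Step 3: flows [0->3,1->3,3->2] -> levels [6 7 3 7]
Step 4: flows [3->0,1=3,3->2] -> levels [7 7 4 5]
Step 5: flows [0->3,1->3,3->2] -> levels [6 6 5 6]
Step 6: flows [0=3,1=3,3->2] -> levels [6 6 6 5]
Step 7: flows [0->3,1->3,2->3] -> levels [5 5 5 8]
Step 8: flows [3->0,3->1,3->2] -> levels [6 6 6 5]
  -> period-2 cycle (repeats step 6); tank 3 never drops to <=3
Tank 3 never reaches <=3 within 15 steps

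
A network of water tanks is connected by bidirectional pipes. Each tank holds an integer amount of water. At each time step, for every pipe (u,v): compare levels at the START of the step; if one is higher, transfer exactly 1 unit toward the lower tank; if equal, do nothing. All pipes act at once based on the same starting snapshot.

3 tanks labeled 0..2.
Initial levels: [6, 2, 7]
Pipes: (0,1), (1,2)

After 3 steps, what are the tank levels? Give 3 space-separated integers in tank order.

Answer: 5 4 6

Derivation:
Step 1: flows [0->1,2->1] -> levels [5 4 6]
Step 2: flows [0->1,2->1] -> levels [4 6 5]
Step 3: flows [1->0,1->2] -> levels [5 4 6]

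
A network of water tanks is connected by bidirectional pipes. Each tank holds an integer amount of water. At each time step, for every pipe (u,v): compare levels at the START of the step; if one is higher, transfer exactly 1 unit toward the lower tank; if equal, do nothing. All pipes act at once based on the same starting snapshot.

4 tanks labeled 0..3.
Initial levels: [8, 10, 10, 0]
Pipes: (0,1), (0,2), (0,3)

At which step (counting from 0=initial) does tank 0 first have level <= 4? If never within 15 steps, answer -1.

Answer: -1

Derivation:
Step 1: flows [1->0,2->0,0->3] -> levels [9 9 9 1]
Step 2: flows [0=1,0=2,0->3] -> levels [8 9 9 2]
Step 3: flows [1->0,2->0,0->3] -> levels [9 8 8 3]
Step 4: flows [0->1,0->2,0->3] -> levels [6 9 9 4]
Step 5: flows [1->0,2->0,0->3] -> levels [7 8 8 5]
Step 6: flows [1->0,2->0,0->3] -> levels [8 7 7 6]
Step 7: flows [0->1,0->2,0->3] -> levels [5 8 8 7]
Step 8: flows [1->0,2->0,3->0] -> levels [8 7 7 6]
  -> period-2 cycle (repeats step 6); tank 0 never drops to <=4
Tank 0 never reaches <=4 within 15 steps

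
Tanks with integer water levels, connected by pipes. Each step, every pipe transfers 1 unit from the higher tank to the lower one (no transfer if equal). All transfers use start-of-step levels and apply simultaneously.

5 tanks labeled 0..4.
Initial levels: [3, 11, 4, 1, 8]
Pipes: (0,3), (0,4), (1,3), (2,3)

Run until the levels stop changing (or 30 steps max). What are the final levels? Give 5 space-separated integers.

Step 1: flows [0->3,4->0,1->3,2->3] -> levels [3 10 3 4 7]
Step 2: flows [3->0,4->0,1->3,3->2] -> levels [5 9 4 3 6]
Step 3: flows [0->3,4->0,1->3,2->3] -> levels [5 8 3 6 5]
Step 4: flows [3->0,0=4,1->3,3->2] -> levels [6 7 4 5 5]
Step 5: flows [0->3,0->4,1->3,3->2] -> levels [4 6 5 6 6]
Step 6: flows [3->0,4->0,1=3,3->2] -> levels [6 6 6 4 5]
Step 7: flows [0->3,0->4,1->3,2->3] -> levels [4 5 5 7 6]
Step 8: flows [3->0,4->0,3->1,3->2] -> levels [6 6 6 4 5]
  -> period-2 cycle: step 8 state = step 6 state; never stabilizes
  -> state at step 30: (30-6) mod 2 = 0, same as step 6 -> [6 6 6 4 5]

Answer: 6 6 6 4 5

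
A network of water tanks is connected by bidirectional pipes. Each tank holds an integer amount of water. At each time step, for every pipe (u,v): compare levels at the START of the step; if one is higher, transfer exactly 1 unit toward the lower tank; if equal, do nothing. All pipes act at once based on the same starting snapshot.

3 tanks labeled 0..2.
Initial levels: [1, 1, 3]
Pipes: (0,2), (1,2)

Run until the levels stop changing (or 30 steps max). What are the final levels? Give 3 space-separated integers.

Answer: 1 1 3

Derivation:
Step 1: flows [2->0,2->1] -> levels [2 2 1]
Step 2: flows [0->2,1->2] -> levels [1 1 3]
  -> period-2 cycle: step 2 state = step 0 state; never stabilizes
  -> state at step 30: (30-0) mod 2 = 0, same as step 0 -> [1 1 3]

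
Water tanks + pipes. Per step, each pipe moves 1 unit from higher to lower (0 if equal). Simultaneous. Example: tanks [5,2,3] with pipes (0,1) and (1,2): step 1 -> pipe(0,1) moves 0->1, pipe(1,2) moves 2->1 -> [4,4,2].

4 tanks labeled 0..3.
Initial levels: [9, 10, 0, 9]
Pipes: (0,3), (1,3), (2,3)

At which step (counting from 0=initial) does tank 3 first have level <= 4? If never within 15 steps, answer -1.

Step 1: flows [0=3,1->3,3->2] -> levels [9 9 1 9]
Step 2: flows [0=3,1=3,3->2] -> levels [9 9 2 8]
Step 3: flows [0->3,1->3,3->2] -> levels [8 8 3 9]
Step 4: flows [3->0,3->1,3->2] -> levels [9 9 4 6]
Step 5: flows [0->3,1->3,3->2] -> levels [8 8 5 7]
Step 6: flows [0->3,1->3,3->2] -> levels [7 7 6 8]
Step 7: flows [3->0,3->1,3->2] -> levels [8 8 7 5]
Step 8: flows [0->3,1->3,2->3] -> levels [7 7 6 8]
  -> period-2 cycle (repeats step 6); tank 3 never drops to <=4
Tank 3 never reaches <=4 within 15 steps

Answer: -1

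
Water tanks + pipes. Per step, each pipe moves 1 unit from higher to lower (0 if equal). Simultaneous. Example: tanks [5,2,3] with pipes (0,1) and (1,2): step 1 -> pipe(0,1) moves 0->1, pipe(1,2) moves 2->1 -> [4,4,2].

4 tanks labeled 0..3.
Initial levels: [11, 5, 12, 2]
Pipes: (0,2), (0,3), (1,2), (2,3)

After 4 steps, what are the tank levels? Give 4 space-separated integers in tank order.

Step 1: flows [2->0,0->3,2->1,2->3] -> levels [11 6 9 4]
Step 2: flows [0->2,0->3,2->1,2->3] -> levels [9 7 8 6]
Step 3: flows [0->2,0->3,2->1,2->3] -> levels [7 8 7 8]
Step 4: flows [0=2,3->0,1->2,3->2] -> levels [8 7 9 6]

Answer: 8 7 9 6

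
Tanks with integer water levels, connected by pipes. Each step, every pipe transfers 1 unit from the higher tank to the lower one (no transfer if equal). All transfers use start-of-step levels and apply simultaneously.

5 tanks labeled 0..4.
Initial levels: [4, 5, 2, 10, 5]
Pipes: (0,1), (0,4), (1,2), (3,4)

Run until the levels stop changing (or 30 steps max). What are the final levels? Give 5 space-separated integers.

Answer: 4 6 4 5 7

Derivation:
Step 1: flows [1->0,4->0,1->2,3->4] -> levels [6 3 3 9 5]
Step 2: flows [0->1,0->4,1=2,3->4] -> levels [4 4 3 8 7]
Step 3: flows [0=1,4->0,1->2,3->4] -> levels [5 3 4 7 7]
Step 4: flows [0->1,4->0,2->1,3=4] -> levels [5 5 3 7 6]
Step 5: flows [0=1,4->0,1->2,3->4] -> levels [6 4 4 6 6]
Step 6: flows [0->1,0=4,1=2,3=4] -> levels [5 5 4 6 6]
Step 7: flows [0=1,4->0,1->2,3=4] -> levels [6 4 5 6 5]
Step 8: flows [0->1,0->4,2->1,3->4] -> levels [4 6 4 5 7]
Step 9: flows [1->0,4->0,1->2,4->3] -> levels [6 4 5 6 5]
  -> period-2 cycle: step 9 state = step 7 state; never stabilizes
  -> state at step 30: (30-7) mod 2 = 1, same as step 8 -> [4 6 4 5 7]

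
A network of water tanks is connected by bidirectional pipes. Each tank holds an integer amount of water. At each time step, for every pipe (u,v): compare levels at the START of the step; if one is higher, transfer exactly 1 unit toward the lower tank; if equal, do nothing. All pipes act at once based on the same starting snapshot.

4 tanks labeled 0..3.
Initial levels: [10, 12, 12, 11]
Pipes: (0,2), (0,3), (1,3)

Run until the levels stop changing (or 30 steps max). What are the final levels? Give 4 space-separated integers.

Step 1: flows [2->0,3->0,1->3] -> levels [12 11 11 11]
Step 2: flows [0->2,0->3,1=3] -> levels [10 11 12 12]
Step 3: flows [2->0,3->0,3->1] -> levels [12 12 11 10]
Step 4: flows [0->2,0->3,1->3] -> levels [10 11 12 12]
  -> period-2 cycle: step 4 state = step 2 state; never stabilizes
  -> state at step 30: (30-2) mod 2 = 0, same as step 2 -> [10 11 12 12]

Answer: 10 11 12 12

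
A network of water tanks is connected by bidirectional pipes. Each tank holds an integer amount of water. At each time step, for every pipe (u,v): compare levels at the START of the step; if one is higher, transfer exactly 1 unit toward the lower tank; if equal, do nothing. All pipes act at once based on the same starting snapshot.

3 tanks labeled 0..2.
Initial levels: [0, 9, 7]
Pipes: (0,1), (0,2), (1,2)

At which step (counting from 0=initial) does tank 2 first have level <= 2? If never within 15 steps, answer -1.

Answer: -1

Derivation:
Step 1: flows [1->0,2->0,1->2] -> levels [2 7 7]
Step 2: flows [1->0,2->0,1=2] -> levels [4 6 6]
Step 3: flows [1->0,2->0,1=2] -> levels [6 5 5]
Step 4: flows [0->1,0->2,1=2] -> levels [4 6 6]
  -> period-2 cycle (repeats step 2); tank 2 never drops to <=2
Tank 2 never reaches <=2 within 15 steps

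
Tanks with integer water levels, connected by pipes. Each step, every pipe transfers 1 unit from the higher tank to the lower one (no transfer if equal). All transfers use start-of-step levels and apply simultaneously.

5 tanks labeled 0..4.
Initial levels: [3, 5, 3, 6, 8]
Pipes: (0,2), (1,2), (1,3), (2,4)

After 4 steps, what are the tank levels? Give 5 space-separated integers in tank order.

Step 1: flows [0=2,1->2,3->1,4->2] -> levels [3 5 5 5 7]
Step 2: flows [2->0,1=2,1=3,4->2] -> levels [4 5 5 5 6]
Step 3: flows [2->0,1=2,1=3,4->2] -> levels [5 5 5 5 5]
Step 4: flows [0=2,1=2,1=3,2=4] -> levels [5 5 5 5 5]

Answer: 5 5 5 5 5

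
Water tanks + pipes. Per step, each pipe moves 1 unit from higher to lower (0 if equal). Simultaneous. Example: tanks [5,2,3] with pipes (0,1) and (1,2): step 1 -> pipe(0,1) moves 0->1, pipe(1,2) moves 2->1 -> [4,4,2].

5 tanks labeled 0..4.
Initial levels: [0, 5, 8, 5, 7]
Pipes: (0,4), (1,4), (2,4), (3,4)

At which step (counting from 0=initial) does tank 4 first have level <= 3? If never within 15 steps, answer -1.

Step 1: flows [4->0,4->1,2->4,4->3] -> levels [1 6 7 6 5]
Step 2: flows [4->0,1->4,2->4,3->4] -> levels [2 5 6 5 7]
Step 3: flows [4->0,4->1,4->2,4->3] -> levels [3 6 7 6 3]
Tank 4 first reaches <=3 at step 3

Answer: 3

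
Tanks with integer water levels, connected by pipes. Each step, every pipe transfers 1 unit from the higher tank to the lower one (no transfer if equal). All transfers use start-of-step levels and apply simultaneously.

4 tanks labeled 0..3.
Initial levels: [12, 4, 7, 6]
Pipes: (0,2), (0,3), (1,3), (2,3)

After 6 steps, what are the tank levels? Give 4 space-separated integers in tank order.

Answer: 8 8 8 5

Derivation:
Step 1: flows [0->2,0->3,3->1,2->3] -> levels [10 5 7 7]
Step 2: flows [0->2,0->3,3->1,2=3] -> levels [8 6 8 7]
Step 3: flows [0=2,0->3,3->1,2->3] -> levels [7 7 7 8]
Step 4: flows [0=2,3->0,3->1,3->2] -> levels [8 8 8 5]
Step 5: flows [0=2,0->3,1->3,2->3] -> levels [7 7 7 8]
  -> period-2 cycle: step 5 state = step 3 state
  -> state at step 6: (6-3) mod 2 = 1, same as step 4 -> [8 8 8 5]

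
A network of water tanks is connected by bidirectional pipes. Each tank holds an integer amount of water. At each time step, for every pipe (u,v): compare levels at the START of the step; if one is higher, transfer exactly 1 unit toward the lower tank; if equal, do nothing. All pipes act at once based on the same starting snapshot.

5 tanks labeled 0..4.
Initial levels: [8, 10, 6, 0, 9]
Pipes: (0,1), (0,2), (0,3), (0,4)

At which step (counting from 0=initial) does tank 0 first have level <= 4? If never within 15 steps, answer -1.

Answer: -1

Derivation:
Step 1: flows [1->0,0->2,0->3,4->0] -> levels [8 9 7 1 8]
Step 2: flows [1->0,0->2,0->3,0=4] -> levels [7 8 8 2 8]
Step 3: flows [1->0,2->0,0->3,4->0] -> levels [9 7 7 3 7]
Step 4: flows [0->1,0->2,0->3,0->4] -> levels [5 8 8 4 8]
Step 5: flows [1->0,2->0,0->3,4->0] -> levels [7 7 7 5 7]
Step 6: flows [0=1,0=2,0->3,0=4] -> levels [6 7 7 6 7]
Step 7: flows [1->0,2->0,0=3,4->0] -> levels [9 6 6 6 6]
Step 8: flows [0->1,0->2,0->3,0->4] -> levels [5 7 7 7 7]
Step 9: flows [1->0,2->0,3->0,4->0] -> levels [9 6 6 6 6]
  -> period-2 cycle (repeats step 7); tank 0 never drops to <=4
Tank 0 never reaches <=4 within 15 steps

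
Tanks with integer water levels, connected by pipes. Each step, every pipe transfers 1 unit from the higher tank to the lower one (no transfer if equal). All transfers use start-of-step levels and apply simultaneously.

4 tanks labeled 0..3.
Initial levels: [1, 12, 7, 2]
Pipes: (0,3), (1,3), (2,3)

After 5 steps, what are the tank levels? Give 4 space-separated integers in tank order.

Answer: 4 7 4 7

Derivation:
Step 1: flows [3->0,1->3,2->3] -> levels [2 11 6 3]
Step 2: flows [3->0,1->3,2->3] -> levels [3 10 5 4]
Step 3: flows [3->0,1->3,2->3] -> levels [4 9 4 5]
Step 4: flows [3->0,1->3,3->2] -> levels [5 8 5 4]
Step 5: flows [0->3,1->3,2->3] -> levels [4 7 4 7]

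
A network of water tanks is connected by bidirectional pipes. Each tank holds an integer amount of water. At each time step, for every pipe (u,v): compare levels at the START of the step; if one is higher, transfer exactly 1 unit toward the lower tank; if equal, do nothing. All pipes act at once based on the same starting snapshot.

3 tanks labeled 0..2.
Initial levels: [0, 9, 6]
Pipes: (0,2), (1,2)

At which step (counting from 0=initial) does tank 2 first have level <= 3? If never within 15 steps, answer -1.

Answer: -1

Derivation:
Step 1: flows [2->0,1->2] -> levels [1 8 6]
Step 2: flows [2->0,1->2] -> levels [2 7 6]
Step 3: flows [2->0,1->2] -> levels [3 6 6]
Step 4: flows [2->0,1=2] -> levels [4 6 5]
Step 5: flows [2->0,1->2] -> levels [5 5 5]
Step 6: flows [0=2,1=2] -> levels [5 5 5]
  -> stable; tank 2 stays at 5 > 3
Tank 2 never reaches <=3 within 15 steps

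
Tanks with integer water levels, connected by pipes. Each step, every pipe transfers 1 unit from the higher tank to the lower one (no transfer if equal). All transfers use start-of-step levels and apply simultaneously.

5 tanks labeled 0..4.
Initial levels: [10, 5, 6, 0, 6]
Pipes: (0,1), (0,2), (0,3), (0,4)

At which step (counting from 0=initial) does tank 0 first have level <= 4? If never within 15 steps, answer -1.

Answer: 3

Derivation:
Step 1: flows [0->1,0->2,0->3,0->4] -> levels [6 6 7 1 7]
Step 2: flows [0=1,2->0,0->3,4->0] -> levels [7 6 6 2 6]
Step 3: flows [0->1,0->2,0->3,0->4] -> levels [3 7 7 3 7]
Tank 0 first reaches <=4 at step 3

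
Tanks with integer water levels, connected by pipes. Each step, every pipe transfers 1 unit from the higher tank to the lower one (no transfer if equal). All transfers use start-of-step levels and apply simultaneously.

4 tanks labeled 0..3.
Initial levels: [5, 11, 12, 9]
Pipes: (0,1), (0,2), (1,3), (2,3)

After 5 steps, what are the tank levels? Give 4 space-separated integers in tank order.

Answer: 10 9 8 10

Derivation:
Step 1: flows [1->0,2->0,1->3,2->3] -> levels [7 9 10 11]
Step 2: flows [1->0,2->0,3->1,3->2] -> levels [9 9 10 9]
Step 3: flows [0=1,2->0,1=3,2->3] -> levels [10 9 8 10]
Step 4: flows [0->1,0->2,3->1,3->2] -> levels [8 11 10 8]
Step 5: flows [1->0,2->0,1->3,2->3] -> levels [10 9 8 10]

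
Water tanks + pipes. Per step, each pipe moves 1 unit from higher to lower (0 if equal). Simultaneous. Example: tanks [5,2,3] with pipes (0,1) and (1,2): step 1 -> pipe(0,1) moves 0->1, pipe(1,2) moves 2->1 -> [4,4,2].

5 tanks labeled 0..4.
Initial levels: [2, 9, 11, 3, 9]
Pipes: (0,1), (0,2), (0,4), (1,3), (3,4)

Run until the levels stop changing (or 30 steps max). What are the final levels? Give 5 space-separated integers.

Answer: 8 6 7 7 6

Derivation:
Step 1: flows [1->0,2->0,4->0,1->3,4->3] -> levels [5 7 10 5 7]
Step 2: flows [1->0,2->0,4->0,1->3,4->3] -> levels [8 5 9 7 5]
Step 3: flows [0->1,2->0,0->4,3->1,3->4] -> levels [7 7 8 5 7]
Step 4: flows [0=1,2->0,0=4,1->3,4->3] -> levels [8 6 7 7 6]
Step 5: flows [0->1,0->2,0->4,3->1,3->4] -> levels [5 8 8 5 8]
Step 6: flows [1->0,2->0,4->0,1->3,4->3] -> levels [8 6 7 7 6]
  -> period-2 cycle: step 6 state = step 4 state; never stabilizes
  -> state at step 30: (30-4) mod 2 = 0, same as step 4 -> [8 6 7 7 6]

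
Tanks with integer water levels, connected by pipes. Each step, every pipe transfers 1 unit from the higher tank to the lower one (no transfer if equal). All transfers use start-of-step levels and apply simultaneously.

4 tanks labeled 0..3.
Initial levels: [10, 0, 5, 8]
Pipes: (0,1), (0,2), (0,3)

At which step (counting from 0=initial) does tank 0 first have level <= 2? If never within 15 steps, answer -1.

Answer: -1

Derivation:
Step 1: flows [0->1,0->2,0->3] -> levels [7 1 6 9]
Step 2: flows [0->1,0->2,3->0] -> levels [6 2 7 8]
Step 3: flows [0->1,2->0,3->0] -> levels [7 3 6 7]
Step 4: flows [0->1,0->2,0=3] -> levels [5 4 7 7]
Step 5: flows [0->1,2->0,3->0] -> levels [6 5 6 6]
Step 6: flows [0->1,0=2,0=3] -> levels [5 6 6 6]
Step 7: flows [1->0,2->0,3->0] -> levels [8 5 5 5]
Step 8: flows [0->1,0->2,0->3] -> levels [5 6 6 6]
  -> period-2 cycle (repeats step 6); tank 0 never drops to <=2
Tank 0 never reaches <=2 within 15 steps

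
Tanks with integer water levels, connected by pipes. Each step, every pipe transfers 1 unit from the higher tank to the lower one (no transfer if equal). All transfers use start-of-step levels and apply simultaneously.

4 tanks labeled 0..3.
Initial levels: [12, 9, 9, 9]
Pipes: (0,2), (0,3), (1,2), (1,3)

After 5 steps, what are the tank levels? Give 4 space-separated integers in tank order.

Answer: 8 9 11 11

Derivation:
Step 1: flows [0->2,0->3,1=2,1=3] -> levels [10 9 10 10]
Step 2: flows [0=2,0=3,2->1,3->1] -> levels [10 11 9 9]
Step 3: flows [0->2,0->3,1->2,1->3] -> levels [8 9 11 11]
Step 4: flows [2->0,3->0,2->1,3->1] -> levels [10 11 9 9]
  -> period-2 cycle: step 4 state = step 2 state
  -> state at step 5: (5-2) mod 2 = 1, same as step 3 -> [8 9 11 11]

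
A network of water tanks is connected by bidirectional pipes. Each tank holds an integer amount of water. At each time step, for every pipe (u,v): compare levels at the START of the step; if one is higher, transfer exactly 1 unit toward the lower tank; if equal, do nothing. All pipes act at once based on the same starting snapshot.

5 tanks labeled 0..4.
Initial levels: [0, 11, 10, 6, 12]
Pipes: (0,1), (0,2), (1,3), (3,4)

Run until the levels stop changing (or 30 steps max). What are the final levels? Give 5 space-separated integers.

Step 1: flows [1->0,2->0,1->3,4->3] -> levels [2 9 9 8 11]
Step 2: flows [1->0,2->0,1->3,4->3] -> levels [4 7 8 10 10]
Step 3: flows [1->0,2->0,3->1,3=4] -> levels [6 7 7 9 10]
Step 4: flows [1->0,2->0,3->1,4->3] -> levels [8 7 6 9 9]
Step 5: flows [0->1,0->2,3->1,3=4] -> levels [6 9 7 8 9]
Step 6: flows [1->0,2->0,1->3,4->3] -> levels [8 7 6 10 8]
Step 7: flows [0->1,0->2,3->1,3->4] -> levels [6 9 7 8 9]
  -> period-2 cycle: step 7 state = step 5 state; never stabilizes
  -> state at step 30: (30-5) mod 2 = 1, same as step 6 -> [8 7 6 10 8]

Answer: 8 7 6 10 8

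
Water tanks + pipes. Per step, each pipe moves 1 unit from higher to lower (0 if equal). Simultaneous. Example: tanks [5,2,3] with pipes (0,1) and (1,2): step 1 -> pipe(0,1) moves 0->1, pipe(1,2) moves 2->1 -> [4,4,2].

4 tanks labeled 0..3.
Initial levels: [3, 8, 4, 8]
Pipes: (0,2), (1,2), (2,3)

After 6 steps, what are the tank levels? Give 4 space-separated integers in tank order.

Answer: 5 5 8 5

Derivation:
Step 1: flows [2->0,1->2,3->2] -> levels [4 7 5 7]
Step 2: flows [2->0,1->2,3->2] -> levels [5 6 6 6]
Step 3: flows [2->0,1=2,2=3] -> levels [6 6 5 6]
Step 4: flows [0->2,1->2,3->2] -> levels [5 5 8 5]
Step 5: flows [2->0,2->1,2->3] -> levels [6 6 5 6]
  -> period-2 cycle: step 5 state = step 3 state
  -> state at step 6: (6-3) mod 2 = 1, same as step 4 -> [5 5 8 5]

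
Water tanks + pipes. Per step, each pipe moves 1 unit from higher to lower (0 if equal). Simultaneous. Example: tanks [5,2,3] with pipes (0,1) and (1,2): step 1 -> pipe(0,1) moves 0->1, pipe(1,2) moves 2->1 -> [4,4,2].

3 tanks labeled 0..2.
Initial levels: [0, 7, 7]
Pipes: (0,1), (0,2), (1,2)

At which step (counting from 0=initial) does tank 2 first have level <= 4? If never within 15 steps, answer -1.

Step 1: flows [1->0,2->0,1=2] -> levels [2 6 6]
Step 2: flows [1->0,2->0,1=2] -> levels [4 5 5]
Step 3: flows [1->0,2->0,1=2] -> levels [6 4 4]
Tank 2 first reaches <=4 at step 3

Answer: 3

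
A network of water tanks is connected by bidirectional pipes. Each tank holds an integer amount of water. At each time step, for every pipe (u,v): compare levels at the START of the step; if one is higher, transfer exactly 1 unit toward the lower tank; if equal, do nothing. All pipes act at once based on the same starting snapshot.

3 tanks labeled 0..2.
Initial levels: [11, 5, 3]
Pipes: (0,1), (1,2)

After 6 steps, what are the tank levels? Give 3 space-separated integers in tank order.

Step 1: flows [0->1,1->2] -> levels [10 5 4]
Step 2: flows [0->1,1->2] -> levels [9 5 5]
Step 3: flows [0->1,1=2] -> levels [8 6 5]
Step 4: flows [0->1,1->2] -> levels [7 6 6]
Step 5: flows [0->1,1=2] -> levels [6 7 6]
Step 6: flows [1->0,1->2] -> levels [7 5 7]

Answer: 7 5 7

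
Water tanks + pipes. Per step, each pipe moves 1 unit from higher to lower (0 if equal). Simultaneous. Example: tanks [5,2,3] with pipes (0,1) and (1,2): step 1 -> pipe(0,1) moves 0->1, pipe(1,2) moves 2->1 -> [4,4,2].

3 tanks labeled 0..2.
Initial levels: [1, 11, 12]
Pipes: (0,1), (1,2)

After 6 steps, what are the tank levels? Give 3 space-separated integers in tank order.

Answer: 7 8 9

Derivation:
Step 1: flows [1->0,2->1] -> levels [2 11 11]
Step 2: flows [1->0,1=2] -> levels [3 10 11]
Step 3: flows [1->0,2->1] -> levels [4 10 10]
Step 4: flows [1->0,1=2] -> levels [5 9 10]
Step 5: flows [1->0,2->1] -> levels [6 9 9]
Step 6: flows [1->0,1=2] -> levels [7 8 9]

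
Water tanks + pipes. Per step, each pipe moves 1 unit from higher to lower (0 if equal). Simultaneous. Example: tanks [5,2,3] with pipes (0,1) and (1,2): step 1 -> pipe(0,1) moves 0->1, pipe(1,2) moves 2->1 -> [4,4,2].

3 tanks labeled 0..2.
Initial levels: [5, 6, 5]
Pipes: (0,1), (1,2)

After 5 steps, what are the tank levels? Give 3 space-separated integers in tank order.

Answer: 6 4 6

Derivation:
Step 1: flows [1->0,1->2] -> levels [6 4 6]
Step 2: flows [0->1,2->1] -> levels [5 6 5]
  -> period-2 cycle: step 2 state = step 0 state
  -> state at step 5: (5-0) mod 2 = 1, same as step 1 -> [6 4 6]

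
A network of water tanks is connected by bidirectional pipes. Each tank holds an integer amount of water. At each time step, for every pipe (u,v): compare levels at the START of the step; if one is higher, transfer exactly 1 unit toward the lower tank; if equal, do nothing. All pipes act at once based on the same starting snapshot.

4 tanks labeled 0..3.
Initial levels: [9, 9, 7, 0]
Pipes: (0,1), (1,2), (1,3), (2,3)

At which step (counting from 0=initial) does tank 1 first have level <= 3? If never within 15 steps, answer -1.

Answer: -1

Derivation:
Step 1: flows [0=1,1->2,1->3,2->3] -> levels [9 7 7 2]
Step 2: flows [0->1,1=2,1->3,2->3] -> levels [8 7 6 4]
Step 3: flows [0->1,1->2,1->3,2->3] -> levels [7 6 6 6]
Step 4: flows [0->1,1=2,1=3,2=3] -> levels [6 7 6 6]
Step 5: flows [1->0,1->2,1->3,2=3] -> levels [7 4 7 7]
Step 6: flows [0->1,2->1,3->1,2=3] -> levels [6 7 6 6]
  -> period-2 cycle (repeats step 4); tank 1 never drops to <=3
Tank 1 never reaches <=3 within 15 steps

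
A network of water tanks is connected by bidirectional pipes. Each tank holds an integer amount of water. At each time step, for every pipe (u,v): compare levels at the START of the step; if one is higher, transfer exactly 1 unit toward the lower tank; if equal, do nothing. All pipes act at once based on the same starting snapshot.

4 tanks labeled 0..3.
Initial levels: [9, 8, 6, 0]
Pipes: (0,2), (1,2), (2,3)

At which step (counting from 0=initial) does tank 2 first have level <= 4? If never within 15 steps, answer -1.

Answer: 5

Derivation:
Step 1: flows [0->2,1->2,2->3] -> levels [8 7 7 1]
Step 2: flows [0->2,1=2,2->3] -> levels [7 7 7 2]
Step 3: flows [0=2,1=2,2->3] -> levels [7 7 6 3]
Step 4: flows [0->2,1->2,2->3] -> levels [6 6 7 4]
Step 5: flows [2->0,2->1,2->3] -> levels [7 7 4 5]
Tank 2 first reaches <=4 at step 5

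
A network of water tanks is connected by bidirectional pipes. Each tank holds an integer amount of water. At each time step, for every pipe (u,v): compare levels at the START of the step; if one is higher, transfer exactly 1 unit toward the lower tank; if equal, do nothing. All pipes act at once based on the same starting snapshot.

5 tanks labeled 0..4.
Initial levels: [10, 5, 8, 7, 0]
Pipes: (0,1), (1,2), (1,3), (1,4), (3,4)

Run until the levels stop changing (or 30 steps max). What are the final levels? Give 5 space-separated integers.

Answer: 6 6 6 7 5

Derivation:
Step 1: flows [0->1,2->1,3->1,1->4,3->4] -> levels [9 7 7 5 2]
Step 2: flows [0->1,1=2,1->3,1->4,3->4] -> levels [8 6 7 5 4]
Step 3: flows [0->1,2->1,1->3,1->4,3->4] -> levels [7 6 6 5 6]
Step 4: flows [0->1,1=2,1->3,1=4,4->3] -> levels [6 6 6 7 5]
Step 5: flows [0=1,1=2,3->1,1->4,3->4] -> levels [6 6 6 5 7]
Step 6: flows [0=1,1=2,1->3,4->1,4->3] -> levels [6 6 6 7 5]
  -> period-2 cycle: step 6 state = step 4 state; never stabilizes
  -> state at step 30: (30-4) mod 2 = 0, same as step 4 -> [6 6 6 7 5]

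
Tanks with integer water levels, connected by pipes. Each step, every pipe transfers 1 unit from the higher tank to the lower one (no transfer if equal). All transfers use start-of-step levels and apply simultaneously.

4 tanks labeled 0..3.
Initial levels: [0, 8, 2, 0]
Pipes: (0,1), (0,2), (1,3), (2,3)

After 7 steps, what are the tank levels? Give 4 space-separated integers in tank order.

Step 1: flows [1->0,2->0,1->3,2->3] -> levels [2 6 0 2]
Step 2: flows [1->0,0->2,1->3,3->2] -> levels [2 4 2 2]
Step 3: flows [1->0,0=2,1->3,2=3] -> levels [3 2 2 3]
Step 4: flows [0->1,0->2,3->1,3->2] -> levels [1 4 4 1]
Step 5: flows [1->0,2->0,1->3,2->3] -> levels [3 2 2 3]
  -> period-2 cycle: step 5 state = step 3 state
  -> state at step 7: (7-3) mod 2 = 0, same as step 3 -> [3 2 2 3]

Answer: 3 2 2 3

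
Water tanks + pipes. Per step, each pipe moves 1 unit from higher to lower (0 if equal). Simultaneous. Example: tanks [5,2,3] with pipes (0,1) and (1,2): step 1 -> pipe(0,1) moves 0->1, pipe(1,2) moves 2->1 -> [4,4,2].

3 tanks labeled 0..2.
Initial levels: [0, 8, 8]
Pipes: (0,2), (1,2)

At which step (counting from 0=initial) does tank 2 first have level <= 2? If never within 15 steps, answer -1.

Step 1: flows [2->0,1=2] -> levels [1 8 7]
Step 2: flows [2->0,1->2] -> levels [2 7 7]
Step 3: flows [2->0,1=2] -> levels [3 7 6]
Step 4: flows [2->0,1->2] -> levels [4 6 6]
Step 5: flows [2->0,1=2] -> levels [5 6 5]
Step 6: flows [0=2,1->2] -> levels [5 5 6]
Step 7: flows [2->0,2->1] -> levels [6 6 4]
Step 8: flows [0->2,1->2] -> levels [5 5 6]
  -> period-2 cycle (repeats step 6); tank 2 never drops to <=2
Tank 2 never reaches <=2 within 15 steps

Answer: -1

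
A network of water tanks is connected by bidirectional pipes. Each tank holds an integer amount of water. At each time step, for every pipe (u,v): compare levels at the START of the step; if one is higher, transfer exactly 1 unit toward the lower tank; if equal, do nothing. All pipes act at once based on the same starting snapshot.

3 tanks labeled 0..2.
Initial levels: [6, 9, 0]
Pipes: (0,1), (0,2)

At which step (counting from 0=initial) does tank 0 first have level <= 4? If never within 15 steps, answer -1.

Answer: -1

Derivation:
Step 1: flows [1->0,0->2] -> levels [6 8 1]
Step 2: flows [1->0,0->2] -> levels [6 7 2]
Step 3: flows [1->0,0->2] -> levels [6 6 3]
Step 4: flows [0=1,0->2] -> levels [5 6 4]
Step 5: flows [1->0,0->2] -> levels [5 5 5]
Step 6: flows [0=1,0=2] -> levels [5 5 5]
  -> stable; tank 0 stays at 5 > 4
Tank 0 never reaches <=4 within 15 steps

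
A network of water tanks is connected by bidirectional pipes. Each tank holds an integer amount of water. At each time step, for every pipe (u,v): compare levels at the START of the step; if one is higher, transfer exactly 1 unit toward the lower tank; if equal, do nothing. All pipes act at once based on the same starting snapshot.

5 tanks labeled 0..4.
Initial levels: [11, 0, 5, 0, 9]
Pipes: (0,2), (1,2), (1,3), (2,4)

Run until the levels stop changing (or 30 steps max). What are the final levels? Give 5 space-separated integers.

Step 1: flows [0->2,2->1,1=3,4->2] -> levels [10 1 6 0 8]
Step 2: flows [0->2,2->1,1->3,4->2] -> levels [9 1 7 1 7]
Step 3: flows [0->2,2->1,1=3,2=4] -> levels [8 2 7 1 7]
Step 4: flows [0->2,2->1,1->3,2=4] -> levels [7 2 7 2 7]
Step 5: flows [0=2,2->1,1=3,2=4] -> levels [7 3 6 2 7]
Step 6: flows [0->2,2->1,1->3,4->2] -> levels [6 3 7 3 6]
Step 7: flows [2->0,2->1,1=3,2->4] -> levels [7 4 4 3 7]
Step 8: flows [0->2,1=2,1->3,4->2] -> levels [6 3 6 4 6]
Step 9: flows [0=2,2->1,3->1,2=4] -> levels [6 5 5 3 6]
Step 10: flows [0->2,1=2,1->3,4->2] -> levels [5 4 7 4 5]
Step 11: flows [2->0,2->1,1=3,2->4] -> levels [6 5 4 4 6]
Step 12: flows [0->2,1->2,1->3,4->2] -> levels [5 3 7 5 5]
Step 13: flows [2->0,2->1,3->1,2->4] -> levels [6 5 4 4 6]
  -> period-2 cycle: step 13 state = step 11 state; never stabilizes
  -> state at step 30: (30-11) mod 2 = 1, same as step 12 -> [5 3 7 5 5]

Answer: 5 3 7 5 5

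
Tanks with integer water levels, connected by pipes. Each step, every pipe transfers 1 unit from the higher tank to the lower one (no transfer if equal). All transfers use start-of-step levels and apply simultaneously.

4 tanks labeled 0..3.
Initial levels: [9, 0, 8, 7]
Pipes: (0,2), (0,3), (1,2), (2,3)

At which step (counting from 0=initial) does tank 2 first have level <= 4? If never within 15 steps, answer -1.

Step 1: flows [0->2,0->3,2->1,2->3] -> levels [7 1 7 9]
Step 2: flows [0=2,3->0,2->1,3->2] -> levels [8 2 7 7]
Step 3: flows [0->2,0->3,2->1,2=3] -> levels [6 3 7 8]
Step 4: flows [2->0,3->0,2->1,3->2] -> levels [8 4 6 6]
Step 5: flows [0->2,0->3,2->1,2=3] -> levels [6 5 6 7]
Step 6: flows [0=2,3->0,2->1,3->2] -> levels [7 6 6 5]
Step 7: flows [0->2,0->3,1=2,2->3] -> levels [5 6 6 7]
Step 8: flows [2->0,3->0,1=2,3->2] -> levels [7 6 6 5]
  -> period-2 cycle (repeats step 6); tank 2 never drops to <=4
Tank 2 never reaches <=4 within 15 steps

Answer: -1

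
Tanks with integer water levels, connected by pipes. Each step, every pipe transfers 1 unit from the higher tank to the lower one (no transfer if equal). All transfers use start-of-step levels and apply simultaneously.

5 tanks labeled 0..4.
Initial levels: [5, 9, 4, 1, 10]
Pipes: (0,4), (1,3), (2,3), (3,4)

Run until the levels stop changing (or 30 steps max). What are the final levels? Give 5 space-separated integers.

Answer: 5 6 6 5 7

Derivation:
Step 1: flows [4->0,1->3,2->3,4->3] -> levels [6 8 3 4 8]
Step 2: flows [4->0,1->3,3->2,4->3] -> levels [7 7 4 5 6]
Step 3: flows [0->4,1->3,3->2,4->3] -> levels [6 6 5 6 6]
Step 4: flows [0=4,1=3,3->2,3=4] -> levels [6 6 6 5 6]
Step 5: flows [0=4,1->3,2->3,4->3] -> levels [6 5 5 8 5]
Step 6: flows [0->4,3->1,3->2,3->4] -> levels [5 6 6 5 7]
Step 7: flows [4->0,1->3,2->3,4->3] -> levels [6 5 5 8 5]
  -> period-2 cycle: step 7 state = step 5 state; never stabilizes
  -> state at step 30: (30-5) mod 2 = 1, same as step 6 -> [5 6 6 5 7]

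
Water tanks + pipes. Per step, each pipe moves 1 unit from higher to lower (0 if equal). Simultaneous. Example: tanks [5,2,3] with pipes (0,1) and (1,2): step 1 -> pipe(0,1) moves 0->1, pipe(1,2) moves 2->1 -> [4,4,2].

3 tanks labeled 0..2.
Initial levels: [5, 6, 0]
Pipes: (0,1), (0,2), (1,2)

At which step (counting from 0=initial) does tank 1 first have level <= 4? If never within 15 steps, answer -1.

Answer: 1

Derivation:
Step 1: flows [1->0,0->2,1->2] -> levels [5 4 2]
Tank 1 first reaches <=4 at step 1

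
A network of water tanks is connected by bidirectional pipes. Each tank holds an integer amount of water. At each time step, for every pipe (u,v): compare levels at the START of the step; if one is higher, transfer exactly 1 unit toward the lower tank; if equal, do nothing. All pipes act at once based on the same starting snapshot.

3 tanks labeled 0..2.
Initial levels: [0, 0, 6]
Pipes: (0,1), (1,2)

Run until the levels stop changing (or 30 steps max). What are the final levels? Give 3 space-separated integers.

Step 1: flows [0=1,2->1] -> levels [0 1 5]
Step 2: flows [1->0,2->1] -> levels [1 1 4]
Step 3: flows [0=1,2->1] -> levels [1 2 3]
Step 4: flows [1->0,2->1] -> levels [2 2 2]
Step 5: flows [0=1,1=2] -> levels [2 2 2]
  -> stable (no change)

Answer: 2 2 2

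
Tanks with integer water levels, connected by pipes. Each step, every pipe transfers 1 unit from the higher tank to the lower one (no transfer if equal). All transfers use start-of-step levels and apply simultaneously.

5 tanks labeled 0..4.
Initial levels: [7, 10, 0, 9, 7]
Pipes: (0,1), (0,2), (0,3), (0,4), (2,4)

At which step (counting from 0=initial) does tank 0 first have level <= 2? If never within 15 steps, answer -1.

Answer: -1

Derivation:
Step 1: flows [1->0,0->2,3->0,0=4,4->2] -> levels [8 9 2 8 6]
Step 2: flows [1->0,0->2,0=3,0->4,4->2] -> levels [7 8 4 8 6]
Step 3: flows [1->0,0->2,3->0,0->4,4->2] -> levels [7 7 6 7 6]
Step 4: flows [0=1,0->2,0=3,0->4,2=4] -> levels [5 7 7 7 7]
Step 5: flows [1->0,2->0,3->0,4->0,2=4] -> levels [9 6 6 6 6]
Step 6: flows [0->1,0->2,0->3,0->4,2=4] -> levels [5 7 7 7 7]
  -> period-2 cycle (repeats step 4); tank 0 never drops to <=2
Tank 0 never reaches <=2 within 15 steps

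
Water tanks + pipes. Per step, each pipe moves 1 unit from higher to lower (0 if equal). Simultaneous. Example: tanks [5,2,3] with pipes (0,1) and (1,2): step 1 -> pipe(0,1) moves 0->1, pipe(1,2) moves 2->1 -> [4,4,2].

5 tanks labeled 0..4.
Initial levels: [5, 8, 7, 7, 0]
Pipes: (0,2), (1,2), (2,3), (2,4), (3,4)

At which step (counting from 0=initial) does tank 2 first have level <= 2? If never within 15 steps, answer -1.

Answer: -1

Derivation:
Step 1: flows [2->0,1->2,2=3,2->4,3->4] -> levels [6 7 6 6 2]
Step 2: flows [0=2,1->2,2=3,2->4,3->4] -> levels [6 6 6 5 4]
Step 3: flows [0=2,1=2,2->3,2->4,3->4] -> levels [6 6 4 5 6]
Step 4: flows [0->2,1->2,3->2,4->2,4->3] -> levels [5 5 8 5 4]
Step 5: flows [2->0,2->1,2->3,2->4,3->4] -> levels [6 6 4 5 6]
  -> period-2 cycle (repeats step 3); tank 2 never drops to <=2
Tank 2 never reaches <=2 within 15 steps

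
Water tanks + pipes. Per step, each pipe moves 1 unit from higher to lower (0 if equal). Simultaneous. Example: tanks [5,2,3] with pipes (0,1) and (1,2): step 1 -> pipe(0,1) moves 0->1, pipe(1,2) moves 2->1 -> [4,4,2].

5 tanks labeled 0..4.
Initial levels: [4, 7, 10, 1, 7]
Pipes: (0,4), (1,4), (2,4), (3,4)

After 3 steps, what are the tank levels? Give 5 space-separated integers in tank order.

Step 1: flows [4->0,1=4,2->4,4->3] -> levels [5 7 9 2 6]
Step 2: flows [4->0,1->4,2->4,4->3] -> levels [6 6 8 3 6]
Step 3: flows [0=4,1=4,2->4,4->3] -> levels [6 6 7 4 6]

Answer: 6 6 7 4 6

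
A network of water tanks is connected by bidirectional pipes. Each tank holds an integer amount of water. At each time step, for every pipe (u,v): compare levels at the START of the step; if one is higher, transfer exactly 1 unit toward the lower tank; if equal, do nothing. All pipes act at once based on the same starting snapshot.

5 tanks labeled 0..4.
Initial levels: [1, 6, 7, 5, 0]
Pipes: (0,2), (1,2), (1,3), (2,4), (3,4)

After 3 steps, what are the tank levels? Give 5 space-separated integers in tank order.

Step 1: flows [2->0,2->1,1->3,2->4,3->4] -> levels [2 6 4 5 2]
Step 2: flows [2->0,1->2,1->3,2->4,3->4] -> levels [3 4 3 5 4]
Step 3: flows [0=2,1->2,3->1,4->2,3->4] -> levels [3 4 5 3 4]

Answer: 3 4 5 3 4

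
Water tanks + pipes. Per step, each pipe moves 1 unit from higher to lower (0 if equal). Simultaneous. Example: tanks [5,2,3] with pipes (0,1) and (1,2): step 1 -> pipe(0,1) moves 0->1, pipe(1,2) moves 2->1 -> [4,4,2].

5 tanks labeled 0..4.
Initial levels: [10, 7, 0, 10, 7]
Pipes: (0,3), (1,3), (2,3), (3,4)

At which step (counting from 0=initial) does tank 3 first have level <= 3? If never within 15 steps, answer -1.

Answer: -1

Derivation:
Step 1: flows [0=3,3->1,3->2,3->4] -> levels [10 8 1 7 8]
Step 2: flows [0->3,1->3,3->2,4->3] -> levels [9 7 2 9 7]
Step 3: flows [0=3,3->1,3->2,3->4] -> levels [9 8 3 6 8]
Step 4: flows [0->3,1->3,3->2,4->3] -> levels [8 7 4 8 7]
Step 5: flows [0=3,3->1,3->2,3->4] -> levels [8 8 5 5 8]
Step 6: flows [0->3,1->3,2=3,4->3] -> levels [7 7 5 8 7]
Step 7: flows [3->0,3->1,3->2,3->4] -> levels [8 8 6 4 8]
Step 8: flows [0->3,1->3,2->3,4->3] -> levels [7 7 5 8 7]
  -> period-2 cycle (repeats step 6); tank 3 never drops to <=3
Tank 3 never reaches <=3 within 15 steps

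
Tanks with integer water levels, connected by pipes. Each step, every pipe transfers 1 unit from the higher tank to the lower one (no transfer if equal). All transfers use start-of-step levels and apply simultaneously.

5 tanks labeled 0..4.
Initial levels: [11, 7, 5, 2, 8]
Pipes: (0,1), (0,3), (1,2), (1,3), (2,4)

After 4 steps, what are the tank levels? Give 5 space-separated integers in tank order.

Answer: 6 8 6 6 7

Derivation:
Step 1: flows [0->1,0->3,1->2,1->3,4->2] -> levels [9 6 7 4 7]
Step 2: flows [0->1,0->3,2->1,1->3,2=4] -> levels [7 7 6 6 7]
Step 3: flows [0=1,0->3,1->2,1->3,4->2] -> levels [6 5 8 8 6]
Step 4: flows [0->1,3->0,2->1,3->1,2->4] -> levels [6 8 6 6 7]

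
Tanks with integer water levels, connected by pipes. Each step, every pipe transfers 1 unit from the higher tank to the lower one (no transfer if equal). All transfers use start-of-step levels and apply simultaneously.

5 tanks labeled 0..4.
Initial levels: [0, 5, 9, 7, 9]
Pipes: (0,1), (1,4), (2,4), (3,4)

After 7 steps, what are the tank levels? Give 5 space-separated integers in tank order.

Answer: 6 6 7 7 4

Derivation:
Step 1: flows [1->0,4->1,2=4,4->3] -> levels [1 5 9 8 7]
Step 2: flows [1->0,4->1,2->4,3->4] -> levels [2 5 8 7 8]
Step 3: flows [1->0,4->1,2=4,4->3] -> levels [3 5 8 8 6]
Step 4: flows [1->0,4->1,2->4,3->4] -> levels [4 5 7 7 7]
Step 5: flows [1->0,4->1,2=4,3=4] -> levels [5 5 7 7 6]
Step 6: flows [0=1,4->1,2->4,3->4] -> levels [5 6 6 6 7]
Step 7: flows [1->0,4->1,4->2,4->3] -> levels [6 6 7 7 4]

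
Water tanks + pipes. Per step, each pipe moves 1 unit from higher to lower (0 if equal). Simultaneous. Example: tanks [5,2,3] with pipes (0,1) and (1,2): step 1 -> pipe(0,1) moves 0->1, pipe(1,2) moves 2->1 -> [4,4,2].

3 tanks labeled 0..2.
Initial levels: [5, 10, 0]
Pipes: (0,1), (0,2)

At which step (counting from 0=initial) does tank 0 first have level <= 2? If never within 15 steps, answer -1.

Answer: -1

Derivation:
Step 1: flows [1->0,0->2] -> levels [5 9 1]
Step 2: flows [1->0,0->2] -> levels [5 8 2]
Step 3: flows [1->0,0->2] -> levels [5 7 3]
Step 4: flows [1->0,0->2] -> levels [5 6 4]
Step 5: flows [1->0,0->2] -> levels [5 5 5]
Step 6: flows [0=1,0=2] -> levels [5 5 5]
  -> stable; tank 0 stays at 5 > 2
Tank 0 never reaches <=2 within 15 steps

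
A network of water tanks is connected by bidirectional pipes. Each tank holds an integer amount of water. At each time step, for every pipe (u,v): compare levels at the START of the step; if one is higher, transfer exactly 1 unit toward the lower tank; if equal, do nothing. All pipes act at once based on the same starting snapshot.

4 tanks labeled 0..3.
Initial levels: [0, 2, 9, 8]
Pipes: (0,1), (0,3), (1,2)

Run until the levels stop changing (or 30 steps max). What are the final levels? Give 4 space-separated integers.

Step 1: flows [1->0,3->0,2->1] -> levels [2 2 8 7]
Step 2: flows [0=1,3->0,2->1] -> levels [3 3 7 6]
Step 3: flows [0=1,3->0,2->1] -> levels [4 4 6 5]
Step 4: flows [0=1,3->0,2->1] -> levels [5 5 5 4]
Step 5: flows [0=1,0->3,1=2] -> levels [4 5 5 5]
Step 6: flows [1->0,3->0,1=2] -> levels [6 4 5 4]
Step 7: flows [0->1,0->3,2->1] -> levels [4 6 4 5]
Step 8: flows [1->0,3->0,1->2] -> levels [6 4 5 4]
  -> period-2 cycle: step 8 state = step 6 state; never stabilizes
  -> state at step 30: (30-6) mod 2 = 0, same as step 6 -> [6 4 5 4]

Answer: 6 4 5 4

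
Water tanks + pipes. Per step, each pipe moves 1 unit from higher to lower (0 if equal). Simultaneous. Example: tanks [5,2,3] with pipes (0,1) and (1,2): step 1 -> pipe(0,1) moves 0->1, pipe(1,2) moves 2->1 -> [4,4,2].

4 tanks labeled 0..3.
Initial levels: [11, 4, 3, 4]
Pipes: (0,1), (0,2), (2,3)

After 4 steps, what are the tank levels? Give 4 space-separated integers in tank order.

Step 1: flows [0->1,0->2,3->2] -> levels [9 5 5 3]
Step 2: flows [0->1,0->2,2->3] -> levels [7 6 5 4]
Step 3: flows [0->1,0->2,2->3] -> levels [5 7 5 5]
Step 4: flows [1->0,0=2,2=3] -> levels [6 6 5 5]

Answer: 6 6 5 5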